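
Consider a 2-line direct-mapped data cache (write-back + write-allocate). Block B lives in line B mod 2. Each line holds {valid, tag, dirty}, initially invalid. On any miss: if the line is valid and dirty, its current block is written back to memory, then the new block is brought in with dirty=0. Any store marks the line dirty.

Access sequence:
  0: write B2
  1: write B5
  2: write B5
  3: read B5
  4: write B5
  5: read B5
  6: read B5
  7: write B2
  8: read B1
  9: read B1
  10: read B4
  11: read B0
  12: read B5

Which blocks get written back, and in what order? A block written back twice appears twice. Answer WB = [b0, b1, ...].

WB = [5, 2]

  0 | W B2 → L0 miss [D]
  1 | W B5 → L1 miss [D]
  2 | W B5 → L1 hit [D]
  3 | R B5 → L1 hit [D]
  4 | W B5 → L1 hit [D]
  5 | R B5 → L1 hit [D]
  6 | R B5 → L1 hit [D]
  7 | W B2 → L0 hit [D]
  8 | R B1 → L1 miss wb→B5 [-]
  9 | R B1 → L1 hit [-]
  10 | R B4 → L0 miss wb→B2 [-]
  11 | R B0 → L0 miss [-]
  12 | R B5 → L1 miss [-]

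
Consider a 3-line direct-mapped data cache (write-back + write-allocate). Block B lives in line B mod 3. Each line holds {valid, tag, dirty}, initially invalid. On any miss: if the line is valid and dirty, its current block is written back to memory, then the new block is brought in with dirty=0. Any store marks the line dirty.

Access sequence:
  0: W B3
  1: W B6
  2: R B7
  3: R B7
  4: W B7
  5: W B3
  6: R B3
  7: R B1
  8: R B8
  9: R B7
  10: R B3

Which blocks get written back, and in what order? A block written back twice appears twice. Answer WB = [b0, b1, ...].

  0 | W B3 → L0 miss [D]
  1 | W B6 → L0 miss wb→B3 [D]
  2 | R B7 → L1 miss [-]
  3 | R B7 → L1 hit [-]
  4 | W B7 → L1 hit [D]
  5 | W B3 → L0 miss wb→B6 [D]
  6 | R B3 → L0 hit [D]
  7 | R B1 → L1 miss wb→B7 [-]
  8 | R B8 → L2 miss [-]
  9 | R B7 → L1 miss [-]
  10 | R B3 → L0 hit [D]

WB = [3, 6, 7]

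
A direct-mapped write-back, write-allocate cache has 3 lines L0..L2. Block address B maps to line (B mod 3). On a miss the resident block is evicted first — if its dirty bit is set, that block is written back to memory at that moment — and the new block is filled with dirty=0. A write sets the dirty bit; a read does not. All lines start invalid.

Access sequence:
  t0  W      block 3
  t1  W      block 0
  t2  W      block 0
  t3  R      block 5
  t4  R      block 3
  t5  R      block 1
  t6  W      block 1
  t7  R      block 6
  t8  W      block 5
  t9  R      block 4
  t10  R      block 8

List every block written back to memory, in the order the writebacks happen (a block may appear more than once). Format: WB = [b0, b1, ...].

0: W B3 → L0 miss [D]
1: W B0 → L0 miss wb→B3 [D]
2: W B0 → L0 hit [D]
3: R B5 → L2 miss [-]
4: R B3 → L0 miss wb→B0 [-]
5: R B1 → L1 miss [-]
6: W B1 → L1 hit [D]
7: R B6 → L0 miss [-]
8: W B5 → L2 hit [D]
9: R B4 → L1 miss wb→B1 [-]
10: R B8 → L2 miss wb→B5 [-]

WB = [3, 0, 1, 5]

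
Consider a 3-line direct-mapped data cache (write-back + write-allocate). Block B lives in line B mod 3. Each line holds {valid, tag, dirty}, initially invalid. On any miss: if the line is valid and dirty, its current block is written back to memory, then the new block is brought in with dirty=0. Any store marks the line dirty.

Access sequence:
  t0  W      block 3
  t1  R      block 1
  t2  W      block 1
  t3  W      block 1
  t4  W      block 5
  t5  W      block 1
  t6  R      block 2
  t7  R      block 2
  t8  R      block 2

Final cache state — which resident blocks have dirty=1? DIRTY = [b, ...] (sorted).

DIRTY = [1, 3]

0: W B3 -> L0 miss  d=D]
1: R B1 -> L1 miss  d=-]
2: W B1 -> L1 hit  d=D]
3: W B1 -> L1 hit  d=D]
4: W B5 -> L2 miss  d=D]
5: W B1 -> L1 hit  d=D]
6: R B2 -> L2 miss wb->B5  d=-]
7: R B2 -> L2 hit  d=-]
8: R B2 -> L2 hit  d=-]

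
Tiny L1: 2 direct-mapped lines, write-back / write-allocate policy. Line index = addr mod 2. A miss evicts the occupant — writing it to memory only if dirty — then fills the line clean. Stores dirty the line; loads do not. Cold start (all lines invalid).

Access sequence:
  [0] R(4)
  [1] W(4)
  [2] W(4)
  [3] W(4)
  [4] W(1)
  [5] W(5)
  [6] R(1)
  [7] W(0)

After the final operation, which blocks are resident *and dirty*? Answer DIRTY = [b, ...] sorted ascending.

DIRTY = [0]

0: R B4 -> L0 miss  d=-]
1: W B4 -> L0 hit  d=D]
2: W B4 -> L0 hit  d=D]
3: W B4 -> L0 hit  d=D]
4: W B1 -> L1 miss  d=D]
5: W B5 -> L1 miss wb->B1  d=D]
6: R B1 -> L1 miss wb->B5  d=-]
7: W B0 -> L0 miss wb->B4  d=D]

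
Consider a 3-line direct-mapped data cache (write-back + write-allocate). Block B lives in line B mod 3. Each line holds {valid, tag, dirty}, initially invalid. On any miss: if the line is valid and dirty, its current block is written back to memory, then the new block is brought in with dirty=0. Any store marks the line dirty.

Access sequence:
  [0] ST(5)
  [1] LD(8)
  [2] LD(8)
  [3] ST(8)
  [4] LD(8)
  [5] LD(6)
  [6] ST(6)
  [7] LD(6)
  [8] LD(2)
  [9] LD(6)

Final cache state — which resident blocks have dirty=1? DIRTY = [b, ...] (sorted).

DIRTY = [6]

  0 | W B5 → L2 miss [D]
  1 | R B8 → L2 miss wb→B5 [-]
  2 | R B8 → L2 hit [-]
  3 | W B8 → L2 hit [D]
  4 | R B8 → L2 hit [D]
  5 | R B6 → L0 miss [-]
  6 | W B6 → L0 hit [D]
  7 | R B6 → L0 hit [D]
  8 | R B2 → L2 miss wb→B8 [-]
  9 | R B6 → L0 hit [D]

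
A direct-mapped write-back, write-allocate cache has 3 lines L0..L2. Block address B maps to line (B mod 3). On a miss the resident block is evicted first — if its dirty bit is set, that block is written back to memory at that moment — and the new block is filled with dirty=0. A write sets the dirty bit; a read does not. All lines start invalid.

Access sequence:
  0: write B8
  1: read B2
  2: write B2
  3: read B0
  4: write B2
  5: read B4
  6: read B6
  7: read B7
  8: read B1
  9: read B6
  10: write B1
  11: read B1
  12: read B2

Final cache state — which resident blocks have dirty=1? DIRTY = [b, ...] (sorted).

DIRTY = [1, 2]

0: W B8 → L2 miss [D]
1: R B2 → L2 miss wb→B8 [-]
2: W B2 → L2 hit [D]
3: R B0 → L0 miss [-]
4: W B2 → L2 hit [D]
5: R B4 → L1 miss [-]
6: R B6 → L0 miss [-]
7: R B7 → L1 miss [-]
8: R B1 → L1 miss [-]
9: R B6 → L0 hit [-]
10: W B1 → L1 hit [D]
11: R B1 → L1 hit [D]
12: R B2 → L2 hit [D]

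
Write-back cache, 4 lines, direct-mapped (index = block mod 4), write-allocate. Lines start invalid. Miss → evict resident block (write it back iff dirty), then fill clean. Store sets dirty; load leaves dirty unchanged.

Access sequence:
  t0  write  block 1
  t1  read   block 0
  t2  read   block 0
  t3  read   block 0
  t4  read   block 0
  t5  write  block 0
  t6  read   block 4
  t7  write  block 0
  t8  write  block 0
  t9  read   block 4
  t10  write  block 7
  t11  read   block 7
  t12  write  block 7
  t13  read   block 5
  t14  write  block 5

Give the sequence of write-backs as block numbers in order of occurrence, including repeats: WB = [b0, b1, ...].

  0 | W B1 → L1 miss [D]
  1 | R B0 → L0 miss [-]
  2 | R B0 → L0 hit [-]
  3 | R B0 → L0 hit [-]
  4 | R B0 → L0 hit [-]
  5 | W B0 → L0 hit [D]
  6 | R B4 → L0 miss wb→B0 [-]
  7 | W B0 → L0 miss [D]
  8 | W B0 → L0 hit [D]
  9 | R B4 → L0 miss wb→B0 [-]
  10 | W B7 → L3 miss [D]
  11 | R B7 → L3 hit [D]
  12 | W B7 → L3 hit [D]
  13 | R B5 → L1 miss wb→B1 [-]
  14 | W B5 → L1 hit [D]

WB = [0, 0, 1]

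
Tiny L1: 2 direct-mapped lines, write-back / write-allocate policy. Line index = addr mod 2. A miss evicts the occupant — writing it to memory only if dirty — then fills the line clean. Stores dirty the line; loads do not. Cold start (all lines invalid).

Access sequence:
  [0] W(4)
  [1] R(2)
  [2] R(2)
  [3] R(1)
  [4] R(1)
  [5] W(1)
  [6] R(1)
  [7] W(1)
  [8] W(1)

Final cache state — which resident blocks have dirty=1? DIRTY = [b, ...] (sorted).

DIRTY = [1]

0: W B4 -> L0 miss  d=D]
1: R B2 -> L0 miss wb->B4  d=-]
2: R B2 -> L0 hit  d=-]
3: R B1 -> L1 miss  d=-]
4: R B1 -> L1 hit  d=-]
5: W B1 -> L1 hit  d=D]
6: R B1 -> L1 hit  d=D]
7: W B1 -> L1 hit  d=D]
8: W B1 -> L1 hit  d=D]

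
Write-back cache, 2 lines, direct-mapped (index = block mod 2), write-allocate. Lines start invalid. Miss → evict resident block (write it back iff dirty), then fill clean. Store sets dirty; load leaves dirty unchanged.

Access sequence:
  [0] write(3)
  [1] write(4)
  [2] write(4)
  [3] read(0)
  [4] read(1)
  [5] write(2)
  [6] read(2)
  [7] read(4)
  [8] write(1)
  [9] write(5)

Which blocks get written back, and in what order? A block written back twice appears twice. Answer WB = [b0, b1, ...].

0: W B3 -> L1 miss  d=D]
1: W B4 -> L0 miss  d=D]
2: W B4 -> L0 hit  d=D]
3: R B0 -> L0 miss wb->B4  d=-]
4: R B1 -> L1 miss wb->B3  d=-]
5: W B2 -> L0 miss  d=D]
6: R B2 -> L0 hit  d=D]
7: R B4 -> L0 miss wb->B2  d=-]
8: W B1 -> L1 hit  d=D]
9: W B5 -> L1 miss wb->B1  d=D]

WB = [4, 3, 2, 1]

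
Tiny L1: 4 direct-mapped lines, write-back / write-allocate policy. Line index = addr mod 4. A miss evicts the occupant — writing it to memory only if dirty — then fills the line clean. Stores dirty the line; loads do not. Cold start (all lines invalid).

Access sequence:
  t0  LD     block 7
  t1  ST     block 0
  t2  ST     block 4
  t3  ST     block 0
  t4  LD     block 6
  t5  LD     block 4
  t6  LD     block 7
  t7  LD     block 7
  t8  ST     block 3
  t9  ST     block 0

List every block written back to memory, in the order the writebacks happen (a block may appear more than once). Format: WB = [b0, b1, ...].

0: R B7 → L3 miss [-]
1: W B0 → L0 miss [D]
2: W B4 → L0 miss wb→B0 [D]
3: W B0 → L0 miss wb→B4 [D]
4: R B6 → L2 miss [-]
5: R B4 → L0 miss wb→B0 [-]
6: R B7 → L3 hit [-]
7: R B7 → L3 hit [-]
8: W B3 → L3 miss [D]
9: W B0 → L0 miss [D]

WB = [0, 4, 0]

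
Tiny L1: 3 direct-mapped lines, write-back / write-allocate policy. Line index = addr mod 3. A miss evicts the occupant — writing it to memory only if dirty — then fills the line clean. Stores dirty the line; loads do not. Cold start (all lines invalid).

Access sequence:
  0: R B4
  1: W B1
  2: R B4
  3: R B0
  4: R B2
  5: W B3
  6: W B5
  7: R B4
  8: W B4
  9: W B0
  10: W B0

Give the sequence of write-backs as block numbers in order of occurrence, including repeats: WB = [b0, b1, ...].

WB = [1, 3]

0: R B4 -> L1 miss  d=-]
1: W B1 -> L1 miss  d=D]
2: R B4 -> L1 miss wb->B1  d=-]
3: R B0 -> L0 miss  d=-]
4: R B2 -> L2 miss  d=-]
5: W B3 -> L0 miss  d=D]
6: W B5 -> L2 miss  d=D]
7: R B4 -> L1 hit  d=-]
8: W B4 -> L1 hit  d=D]
9: W B0 -> L0 miss wb->B3  d=D]
10: W B0 -> L0 hit  d=D]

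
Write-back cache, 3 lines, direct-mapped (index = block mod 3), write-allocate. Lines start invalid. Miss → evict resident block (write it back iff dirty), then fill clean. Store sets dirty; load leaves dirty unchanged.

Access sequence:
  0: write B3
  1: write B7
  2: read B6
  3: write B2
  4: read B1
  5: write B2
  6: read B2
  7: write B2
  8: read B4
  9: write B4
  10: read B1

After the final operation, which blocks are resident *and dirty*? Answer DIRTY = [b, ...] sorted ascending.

0: W B3 -> L0 miss  d=D]
1: W B7 -> L1 miss  d=D]
2: R B6 -> L0 miss wb->B3  d=-]
3: W B2 -> L2 miss  d=D]
4: R B1 -> L1 miss wb->B7  d=-]
5: W B2 -> L2 hit  d=D]
6: R B2 -> L2 hit  d=D]
7: W B2 -> L2 hit  d=D]
8: R B4 -> L1 miss  d=-]
9: W B4 -> L1 hit  d=D]
10: R B1 -> L1 miss wb->B4  d=-]

DIRTY = [2]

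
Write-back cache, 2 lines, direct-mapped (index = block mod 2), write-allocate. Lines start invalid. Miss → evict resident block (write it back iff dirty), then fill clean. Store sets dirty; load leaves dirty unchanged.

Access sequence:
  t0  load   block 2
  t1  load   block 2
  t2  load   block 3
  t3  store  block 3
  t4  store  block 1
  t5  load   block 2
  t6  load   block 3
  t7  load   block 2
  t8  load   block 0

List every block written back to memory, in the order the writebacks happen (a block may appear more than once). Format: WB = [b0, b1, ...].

  0 | R B2 → L0 miss [-]
  1 | R B2 → L0 hit [-]
  2 | R B3 → L1 miss [-]
  3 | W B3 → L1 hit [D]
  4 | W B1 → L1 miss wb→B3 [D]
  5 | R B2 → L0 hit [-]
  6 | R B3 → L1 miss wb→B1 [-]
  7 | R B2 → L0 hit [-]
  8 | R B0 → L0 miss [-]

WB = [3, 1]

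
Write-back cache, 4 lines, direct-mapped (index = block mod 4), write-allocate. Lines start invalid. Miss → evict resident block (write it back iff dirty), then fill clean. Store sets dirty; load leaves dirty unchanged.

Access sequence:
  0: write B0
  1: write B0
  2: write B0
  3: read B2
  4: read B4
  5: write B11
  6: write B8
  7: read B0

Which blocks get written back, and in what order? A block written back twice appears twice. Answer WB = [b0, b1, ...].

WB = [0, 8]

  0 | W B0 → L0 miss [D]
  1 | W B0 → L0 hit [D]
  2 | W B0 → L0 hit [D]
  3 | R B2 → L2 miss [-]
  4 | R B4 → L0 miss wb→B0 [-]
  5 | W B11 → L3 miss [D]
  6 | W B8 → L0 miss [D]
  7 | R B0 → L0 miss wb→B8 [-]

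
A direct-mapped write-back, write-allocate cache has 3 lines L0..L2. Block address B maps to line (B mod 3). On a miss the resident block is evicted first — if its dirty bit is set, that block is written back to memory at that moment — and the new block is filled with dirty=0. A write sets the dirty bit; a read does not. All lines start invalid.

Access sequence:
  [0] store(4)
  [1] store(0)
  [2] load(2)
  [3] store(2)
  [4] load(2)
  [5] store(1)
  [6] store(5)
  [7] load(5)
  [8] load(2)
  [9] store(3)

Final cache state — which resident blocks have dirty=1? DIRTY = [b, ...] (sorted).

0: W B4 -> L1 miss  d=D]
1: W B0 -> L0 miss  d=D]
2: R B2 -> L2 miss  d=-]
3: W B2 -> L2 hit  d=D]
4: R B2 -> L2 hit  d=D]
5: W B1 -> L1 miss wb->B4  d=D]
6: W B5 -> L2 miss wb->B2  d=D]
7: R B5 -> L2 hit  d=D]
8: R B2 -> L2 miss wb->B5  d=-]
9: W B3 -> L0 miss wb->B0  d=D]

DIRTY = [1, 3]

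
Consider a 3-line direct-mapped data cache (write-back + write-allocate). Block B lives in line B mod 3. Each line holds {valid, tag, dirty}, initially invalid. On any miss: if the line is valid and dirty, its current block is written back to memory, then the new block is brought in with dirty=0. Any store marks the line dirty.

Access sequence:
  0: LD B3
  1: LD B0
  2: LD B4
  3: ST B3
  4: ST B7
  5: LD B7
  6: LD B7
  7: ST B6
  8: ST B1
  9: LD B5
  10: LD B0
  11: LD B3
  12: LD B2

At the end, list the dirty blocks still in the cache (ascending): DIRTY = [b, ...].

0: R B3 → L0 miss [-]
1: R B0 → L0 miss [-]
2: R B4 → L1 miss [-]
3: W B3 → L0 miss [D]
4: W B7 → L1 miss [D]
5: R B7 → L1 hit [D]
6: R B7 → L1 hit [D]
7: W B6 → L0 miss wb→B3 [D]
8: W B1 → L1 miss wb→B7 [D]
9: R B5 → L2 miss [-]
10: R B0 → L0 miss wb→B6 [-]
11: R B3 → L0 miss [-]
12: R B2 → L2 miss [-]

DIRTY = [1]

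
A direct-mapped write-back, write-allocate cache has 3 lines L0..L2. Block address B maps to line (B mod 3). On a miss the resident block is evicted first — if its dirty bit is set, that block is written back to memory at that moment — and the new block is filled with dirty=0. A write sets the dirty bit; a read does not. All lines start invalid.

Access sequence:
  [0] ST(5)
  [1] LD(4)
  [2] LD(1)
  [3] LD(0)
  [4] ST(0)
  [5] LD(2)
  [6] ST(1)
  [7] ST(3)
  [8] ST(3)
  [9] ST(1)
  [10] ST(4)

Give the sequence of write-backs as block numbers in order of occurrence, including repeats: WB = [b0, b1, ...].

0: W B5 -> L2 miss  d=D]
1: R B4 -> L1 miss  d=-]
2: R B1 -> L1 miss  d=-]
3: R B0 -> L0 miss  d=-]
4: W B0 -> L0 hit  d=D]
5: R B2 -> L2 miss wb->B5  d=-]
6: W B1 -> L1 hit  d=D]
7: W B3 -> L0 miss wb->B0  d=D]
8: W B3 -> L0 hit  d=D]
9: W B1 -> L1 hit  d=D]
10: W B4 -> L1 miss wb->B1  d=D]

WB = [5, 0, 1]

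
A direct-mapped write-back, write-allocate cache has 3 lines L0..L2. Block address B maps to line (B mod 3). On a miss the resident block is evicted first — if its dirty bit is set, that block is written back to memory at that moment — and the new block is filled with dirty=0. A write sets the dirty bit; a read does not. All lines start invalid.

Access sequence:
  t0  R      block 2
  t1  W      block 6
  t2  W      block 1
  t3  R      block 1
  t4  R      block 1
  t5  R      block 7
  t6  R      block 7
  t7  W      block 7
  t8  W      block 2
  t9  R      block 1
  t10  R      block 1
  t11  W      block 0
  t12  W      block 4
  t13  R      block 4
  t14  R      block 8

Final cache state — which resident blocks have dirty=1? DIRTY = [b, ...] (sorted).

DIRTY = [0, 4]

  0 | R B2 → L2 miss [-]
  1 | W B6 → L0 miss [D]
  2 | W B1 → L1 miss [D]
  3 | R B1 → L1 hit [D]
  4 | R B1 → L1 hit [D]
  5 | R B7 → L1 miss wb→B1 [-]
  6 | R B7 → L1 hit [-]
  7 | W B7 → L1 hit [D]
  8 | W B2 → L2 hit [D]
  9 | R B1 → L1 miss wb→B7 [-]
  10 | R B1 → L1 hit [-]
  11 | W B0 → L0 miss wb→B6 [D]
  12 | W B4 → L1 miss [D]
  13 | R B4 → L1 hit [D]
  14 | R B8 → L2 miss wb→B2 [-]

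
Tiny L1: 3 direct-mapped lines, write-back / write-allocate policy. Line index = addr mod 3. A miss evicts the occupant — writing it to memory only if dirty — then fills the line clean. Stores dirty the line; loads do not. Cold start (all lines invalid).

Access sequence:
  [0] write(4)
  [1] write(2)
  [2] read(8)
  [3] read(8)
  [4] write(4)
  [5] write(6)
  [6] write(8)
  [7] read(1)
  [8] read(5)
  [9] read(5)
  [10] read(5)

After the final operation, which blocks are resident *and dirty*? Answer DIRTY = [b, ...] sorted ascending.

0: W B4 -> L1 miss  d=D]
1: W B2 -> L2 miss  d=D]
2: R B8 -> L2 miss wb->B2  d=-]
3: R B8 -> L2 hit  d=-]
4: W B4 -> L1 hit  d=D]
5: W B6 -> L0 miss  d=D]
6: W B8 -> L2 hit  d=D]
7: R B1 -> L1 miss wb->B4  d=-]
8: R B5 -> L2 miss wb->B8  d=-]
9: R B5 -> L2 hit  d=-]
10: R B5 -> L2 hit  d=-]

DIRTY = [6]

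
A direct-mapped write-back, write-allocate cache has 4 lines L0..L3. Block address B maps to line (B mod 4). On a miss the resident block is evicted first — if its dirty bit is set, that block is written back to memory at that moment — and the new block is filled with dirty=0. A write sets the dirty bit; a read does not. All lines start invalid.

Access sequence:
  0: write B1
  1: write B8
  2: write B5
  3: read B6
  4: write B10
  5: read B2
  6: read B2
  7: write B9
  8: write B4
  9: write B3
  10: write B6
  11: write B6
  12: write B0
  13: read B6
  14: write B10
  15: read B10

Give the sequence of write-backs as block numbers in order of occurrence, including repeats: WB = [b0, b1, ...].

WB = [1, 10, 5, 8, 4, 6]

0: W B1 -> L1 miss  d=D]
1: W B8 -> L0 miss  d=D]
2: W B5 -> L1 miss wb->B1  d=D]
3: R B6 -> L2 miss  d=-]
4: W B10 -> L2 miss  d=D]
5: R B2 -> L2 miss wb->B10  d=-]
6: R B2 -> L2 hit  d=-]
7: W B9 -> L1 miss wb->B5  d=D]
8: W B4 -> L0 miss wb->B8  d=D]
9: W B3 -> L3 miss  d=D]
10: W B6 -> L2 miss  d=D]
11: W B6 -> L2 hit  d=D]
12: W B0 -> L0 miss wb->B4  d=D]
13: R B6 -> L2 hit  d=D]
14: W B10 -> L2 miss wb->B6  d=D]
15: R B10 -> L2 hit  d=D]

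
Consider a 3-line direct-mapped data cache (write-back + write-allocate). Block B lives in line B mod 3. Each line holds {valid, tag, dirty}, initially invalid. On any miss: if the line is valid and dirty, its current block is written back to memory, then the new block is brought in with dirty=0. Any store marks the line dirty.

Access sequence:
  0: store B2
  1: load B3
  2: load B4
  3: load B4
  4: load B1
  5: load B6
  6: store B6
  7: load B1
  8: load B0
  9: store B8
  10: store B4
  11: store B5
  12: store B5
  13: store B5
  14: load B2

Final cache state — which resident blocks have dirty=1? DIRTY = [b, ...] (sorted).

DIRTY = [4]

0: W B2 -> L2 miss  d=D]
1: R B3 -> L0 miss  d=-]
2: R B4 -> L1 miss  d=-]
3: R B4 -> L1 hit  d=-]
4: R B1 -> L1 miss  d=-]
5: R B6 -> L0 miss  d=-]
6: W B6 -> L0 hit  d=D]
7: R B1 -> L1 hit  d=-]
8: R B0 -> L0 miss wb->B6  d=-]
9: W B8 -> L2 miss wb->B2  d=D]
10: W B4 -> L1 miss  d=D]
11: W B5 -> L2 miss wb->B8  d=D]
12: W B5 -> L2 hit  d=D]
13: W B5 -> L2 hit  d=D]
14: R B2 -> L2 miss wb->B5  d=-]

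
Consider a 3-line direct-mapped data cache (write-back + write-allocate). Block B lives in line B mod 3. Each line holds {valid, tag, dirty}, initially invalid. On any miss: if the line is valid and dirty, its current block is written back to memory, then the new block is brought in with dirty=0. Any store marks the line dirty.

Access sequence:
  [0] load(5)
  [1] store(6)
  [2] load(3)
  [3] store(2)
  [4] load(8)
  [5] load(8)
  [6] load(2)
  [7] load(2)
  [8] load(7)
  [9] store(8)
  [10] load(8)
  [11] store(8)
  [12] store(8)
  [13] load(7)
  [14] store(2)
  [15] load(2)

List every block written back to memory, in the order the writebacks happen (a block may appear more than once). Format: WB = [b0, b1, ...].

0: R B5 → L2 miss [-]
1: W B6 → L0 miss [D]
2: R B3 → L0 miss wb→B6 [-]
3: W B2 → L2 miss [D]
4: R B8 → L2 miss wb→B2 [-]
5: R B8 → L2 hit [-]
6: R B2 → L2 miss [-]
7: R B2 → L2 hit [-]
8: R B7 → L1 miss [-]
9: W B8 → L2 miss [D]
10: R B8 → L2 hit [D]
11: W B8 → L2 hit [D]
12: W B8 → L2 hit [D]
13: R B7 → L1 hit [-]
14: W B2 → L2 miss wb→B8 [D]
15: R B2 → L2 hit [D]

WB = [6, 2, 8]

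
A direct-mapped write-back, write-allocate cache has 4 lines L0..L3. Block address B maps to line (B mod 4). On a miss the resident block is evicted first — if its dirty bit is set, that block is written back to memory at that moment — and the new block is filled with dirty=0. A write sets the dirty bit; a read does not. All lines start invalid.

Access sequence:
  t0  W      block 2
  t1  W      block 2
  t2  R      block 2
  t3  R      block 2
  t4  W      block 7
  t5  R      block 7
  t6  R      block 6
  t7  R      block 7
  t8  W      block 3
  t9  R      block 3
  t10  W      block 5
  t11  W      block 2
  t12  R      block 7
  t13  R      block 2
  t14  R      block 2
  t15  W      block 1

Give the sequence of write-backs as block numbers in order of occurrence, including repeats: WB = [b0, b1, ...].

WB = [2, 7, 3, 5]

0: W B2 -> L2 miss  d=D]
1: W B2 -> L2 hit  d=D]
2: R B2 -> L2 hit  d=D]
3: R B2 -> L2 hit  d=D]
4: W B7 -> L3 miss  d=D]
5: R B7 -> L3 hit  d=D]
6: R B6 -> L2 miss wb->B2  d=-]
7: R B7 -> L3 hit  d=D]
8: W B3 -> L3 miss wb->B7  d=D]
9: R B3 -> L3 hit  d=D]
10: W B5 -> L1 miss  d=D]
11: W B2 -> L2 miss  d=D]
12: R B7 -> L3 miss wb->B3  d=-]
13: R B2 -> L2 hit  d=D]
14: R B2 -> L2 hit  d=D]
15: W B1 -> L1 miss wb->B5  d=D]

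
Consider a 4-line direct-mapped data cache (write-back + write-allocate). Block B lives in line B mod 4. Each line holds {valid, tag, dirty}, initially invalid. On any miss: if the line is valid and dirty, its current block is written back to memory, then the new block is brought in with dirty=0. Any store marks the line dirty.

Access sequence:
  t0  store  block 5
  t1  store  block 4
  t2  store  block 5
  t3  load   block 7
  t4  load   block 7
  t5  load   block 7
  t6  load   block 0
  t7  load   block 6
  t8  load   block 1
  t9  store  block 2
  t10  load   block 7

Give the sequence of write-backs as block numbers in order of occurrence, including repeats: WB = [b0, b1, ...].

  0 | W B5 → L1 miss [D]
  1 | W B4 → L0 miss [D]
  2 | W B5 → L1 hit [D]
  3 | R B7 → L3 miss [-]
  4 | R B7 → L3 hit [-]
  5 | R B7 → L3 hit [-]
  6 | R B0 → L0 miss wb→B4 [-]
  7 | R B6 → L2 miss [-]
  8 | R B1 → L1 miss wb→B5 [-]
  9 | W B2 → L2 miss [D]
  10 | R B7 → L3 hit [-]

WB = [4, 5]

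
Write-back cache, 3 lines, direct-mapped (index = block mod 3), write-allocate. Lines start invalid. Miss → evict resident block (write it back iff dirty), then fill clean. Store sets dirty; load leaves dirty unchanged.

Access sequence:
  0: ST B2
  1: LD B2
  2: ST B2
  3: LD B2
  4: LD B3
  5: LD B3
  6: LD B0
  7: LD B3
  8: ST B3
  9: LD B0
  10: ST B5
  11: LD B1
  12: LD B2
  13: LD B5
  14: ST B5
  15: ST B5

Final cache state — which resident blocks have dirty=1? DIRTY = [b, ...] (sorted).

0: W B2 -> L2 miss  d=D]
1: R B2 -> L2 hit  d=D]
2: W B2 -> L2 hit  d=D]
3: R B2 -> L2 hit  d=D]
4: R B3 -> L0 miss  d=-]
5: R B3 -> L0 hit  d=-]
6: R B0 -> L0 miss  d=-]
7: R B3 -> L0 miss  d=-]
8: W B3 -> L0 hit  d=D]
9: R B0 -> L0 miss wb->B3  d=-]
10: W B5 -> L2 miss wb->B2  d=D]
11: R B1 -> L1 miss  d=-]
12: R B2 -> L2 miss wb->B5  d=-]
13: R B5 -> L2 miss  d=-]
14: W B5 -> L2 hit  d=D]
15: W B5 -> L2 hit  d=D]

DIRTY = [5]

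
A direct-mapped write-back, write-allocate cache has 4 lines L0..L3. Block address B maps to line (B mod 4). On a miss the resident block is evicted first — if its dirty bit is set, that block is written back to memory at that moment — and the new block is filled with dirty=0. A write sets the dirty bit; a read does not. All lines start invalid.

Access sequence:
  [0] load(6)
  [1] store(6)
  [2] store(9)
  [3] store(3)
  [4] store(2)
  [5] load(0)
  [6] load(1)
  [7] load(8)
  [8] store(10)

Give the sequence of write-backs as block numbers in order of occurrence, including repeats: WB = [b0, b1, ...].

WB = [6, 9, 2]

0: R B6 → L2 miss [-]
1: W B6 → L2 hit [D]
2: W B9 → L1 miss [D]
3: W B3 → L3 miss [D]
4: W B2 → L2 miss wb→B6 [D]
5: R B0 → L0 miss [-]
6: R B1 → L1 miss wb→B9 [-]
7: R B8 → L0 miss [-]
8: W B10 → L2 miss wb→B2 [D]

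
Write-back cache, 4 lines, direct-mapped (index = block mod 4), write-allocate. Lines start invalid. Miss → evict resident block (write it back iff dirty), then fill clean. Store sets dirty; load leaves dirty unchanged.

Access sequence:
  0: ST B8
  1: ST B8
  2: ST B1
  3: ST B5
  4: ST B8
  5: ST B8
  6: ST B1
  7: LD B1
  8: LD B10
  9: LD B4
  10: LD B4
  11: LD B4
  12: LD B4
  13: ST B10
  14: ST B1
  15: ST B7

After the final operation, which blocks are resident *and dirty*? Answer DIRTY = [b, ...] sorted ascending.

0: W B8 -> L0 miss  d=D]
1: W B8 -> L0 hit  d=D]
2: W B1 -> L1 miss  d=D]
3: W B5 -> L1 miss wb->B1  d=D]
4: W B8 -> L0 hit  d=D]
5: W B8 -> L0 hit  d=D]
6: W B1 -> L1 miss wb->B5  d=D]
7: R B1 -> L1 hit  d=D]
8: R B10 -> L2 miss  d=-]
9: R B4 -> L0 miss wb->B8  d=-]
10: R B4 -> L0 hit  d=-]
11: R B4 -> L0 hit  d=-]
12: R B4 -> L0 hit  d=-]
13: W B10 -> L2 hit  d=D]
14: W B1 -> L1 hit  d=D]
15: W B7 -> L3 miss  d=D]

DIRTY = [1, 7, 10]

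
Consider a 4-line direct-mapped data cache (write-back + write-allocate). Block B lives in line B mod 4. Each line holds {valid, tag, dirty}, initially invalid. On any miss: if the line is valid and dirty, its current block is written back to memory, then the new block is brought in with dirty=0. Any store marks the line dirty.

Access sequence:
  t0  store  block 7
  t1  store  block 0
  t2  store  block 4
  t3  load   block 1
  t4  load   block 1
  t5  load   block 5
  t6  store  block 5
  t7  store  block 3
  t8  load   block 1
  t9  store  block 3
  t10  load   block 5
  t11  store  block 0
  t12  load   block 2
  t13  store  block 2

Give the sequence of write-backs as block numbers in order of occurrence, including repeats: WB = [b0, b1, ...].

  0 | W B7 → L3 miss [D]
  1 | W B0 → L0 miss [D]
  2 | W B4 → L0 miss wb→B0 [D]
  3 | R B1 → L1 miss [-]
  4 | R B1 → L1 hit [-]
  5 | R B5 → L1 miss [-]
  6 | W B5 → L1 hit [D]
  7 | W B3 → L3 miss wb→B7 [D]
  8 | R B1 → L1 miss wb→B5 [-]
  9 | W B3 → L3 hit [D]
  10 | R B5 → L1 miss [-]
  11 | W B0 → L0 miss wb→B4 [D]
  12 | R B2 → L2 miss [-]
  13 | W B2 → L2 hit [D]

WB = [0, 7, 5, 4]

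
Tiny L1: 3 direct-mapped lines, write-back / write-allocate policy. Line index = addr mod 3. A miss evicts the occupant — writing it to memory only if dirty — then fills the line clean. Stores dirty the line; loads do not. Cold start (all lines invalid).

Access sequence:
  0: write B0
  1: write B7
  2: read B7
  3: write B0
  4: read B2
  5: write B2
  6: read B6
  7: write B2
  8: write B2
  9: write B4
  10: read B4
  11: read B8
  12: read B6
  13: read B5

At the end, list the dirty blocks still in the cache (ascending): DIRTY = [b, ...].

DIRTY = [4]

  0 | W B0 → L0 miss [D]
  1 | W B7 → L1 miss [D]
  2 | R B7 → L1 hit [D]
  3 | W B0 → L0 hit [D]
  4 | R B2 → L2 miss [-]
  5 | W B2 → L2 hit [D]
  6 | R B6 → L0 miss wb→B0 [-]
  7 | W B2 → L2 hit [D]
  8 | W B2 → L2 hit [D]
  9 | W B4 → L1 miss wb→B7 [D]
  10 | R B4 → L1 hit [D]
  11 | R B8 → L2 miss wb→B2 [-]
  12 | R B6 → L0 hit [-]
  13 | R B5 → L2 miss [-]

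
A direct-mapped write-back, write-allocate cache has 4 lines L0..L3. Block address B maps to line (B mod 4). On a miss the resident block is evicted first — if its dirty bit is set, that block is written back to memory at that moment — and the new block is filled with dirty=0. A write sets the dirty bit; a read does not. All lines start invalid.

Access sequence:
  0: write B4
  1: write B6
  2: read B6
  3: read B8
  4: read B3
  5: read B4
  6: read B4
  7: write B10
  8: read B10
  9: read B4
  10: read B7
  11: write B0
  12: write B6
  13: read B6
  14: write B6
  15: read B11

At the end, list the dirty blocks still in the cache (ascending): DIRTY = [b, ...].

DIRTY = [0, 6]

0: W B4 -> L0 miss  d=D]
1: W B6 -> L2 miss  d=D]
2: R B6 -> L2 hit  d=D]
3: R B8 -> L0 miss wb->B4  d=-]
4: R B3 -> L3 miss  d=-]
5: R B4 -> L0 miss  d=-]
6: R B4 -> L0 hit  d=-]
7: W B10 -> L2 miss wb->B6  d=D]
8: R B10 -> L2 hit  d=D]
9: R B4 -> L0 hit  d=-]
10: R B7 -> L3 miss  d=-]
11: W B0 -> L0 miss  d=D]
12: W B6 -> L2 miss wb->B10  d=D]
13: R B6 -> L2 hit  d=D]
14: W B6 -> L2 hit  d=D]
15: R B11 -> L3 miss  d=-]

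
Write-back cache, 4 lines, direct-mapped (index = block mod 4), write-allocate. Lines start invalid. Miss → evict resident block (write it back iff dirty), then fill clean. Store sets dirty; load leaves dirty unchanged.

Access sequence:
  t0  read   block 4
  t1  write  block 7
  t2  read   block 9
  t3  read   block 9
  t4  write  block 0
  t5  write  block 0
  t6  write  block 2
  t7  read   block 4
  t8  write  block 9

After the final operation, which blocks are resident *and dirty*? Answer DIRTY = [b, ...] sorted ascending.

DIRTY = [2, 7, 9]

0: R B4 -> L0 miss  d=-]
1: W B7 -> L3 miss  d=D]
2: R B9 -> L1 miss  d=-]
3: R B9 -> L1 hit  d=-]
4: W B0 -> L0 miss  d=D]
5: W B0 -> L0 hit  d=D]
6: W B2 -> L2 miss  d=D]
7: R B4 -> L0 miss wb->B0  d=-]
8: W B9 -> L1 hit  d=D]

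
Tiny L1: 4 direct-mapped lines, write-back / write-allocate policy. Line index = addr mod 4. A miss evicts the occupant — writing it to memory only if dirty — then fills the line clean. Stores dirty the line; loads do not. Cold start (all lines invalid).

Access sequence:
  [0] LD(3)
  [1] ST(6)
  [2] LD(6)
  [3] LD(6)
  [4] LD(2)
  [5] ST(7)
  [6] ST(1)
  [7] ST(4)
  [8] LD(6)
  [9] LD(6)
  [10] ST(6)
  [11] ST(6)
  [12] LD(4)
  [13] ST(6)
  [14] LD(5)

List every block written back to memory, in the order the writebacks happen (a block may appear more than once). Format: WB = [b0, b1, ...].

WB = [6, 1]

  0 | R B3 → L3 miss [-]
  1 | W B6 → L2 miss [D]
  2 | R B6 → L2 hit [D]
  3 | R B6 → L2 hit [D]
  4 | R B2 → L2 miss wb→B6 [-]
  5 | W B7 → L3 miss [D]
  6 | W B1 → L1 miss [D]
  7 | W B4 → L0 miss [D]
  8 | R B6 → L2 miss [-]
  9 | R B6 → L2 hit [-]
  10 | W B6 → L2 hit [D]
  11 | W B6 → L2 hit [D]
  12 | R B4 → L0 hit [D]
  13 | W B6 → L2 hit [D]
  14 | R B5 → L1 miss wb→B1 [-]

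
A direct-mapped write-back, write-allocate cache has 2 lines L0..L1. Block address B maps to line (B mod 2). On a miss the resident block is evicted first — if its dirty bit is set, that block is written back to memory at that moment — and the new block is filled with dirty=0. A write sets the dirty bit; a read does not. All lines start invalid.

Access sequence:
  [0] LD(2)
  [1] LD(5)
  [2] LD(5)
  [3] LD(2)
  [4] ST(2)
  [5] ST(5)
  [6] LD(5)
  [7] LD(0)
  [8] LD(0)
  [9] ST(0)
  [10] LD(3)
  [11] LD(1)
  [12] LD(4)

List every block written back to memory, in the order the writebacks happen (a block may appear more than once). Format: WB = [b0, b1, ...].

WB = [2, 5, 0]

  0 | R B2 → L0 miss [-]
  1 | R B5 → L1 miss [-]
  2 | R B5 → L1 hit [-]
  3 | R B2 → L0 hit [-]
  4 | W B2 → L0 hit [D]
  5 | W B5 → L1 hit [D]
  6 | R B5 → L1 hit [D]
  7 | R B0 → L0 miss wb→B2 [-]
  8 | R B0 → L0 hit [-]
  9 | W B0 → L0 hit [D]
  10 | R B3 → L1 miss wb→B5 [-]
  11 | R B1 → L1 miss [-]
  12 | R B4 → L0 miss wb→B0 [-]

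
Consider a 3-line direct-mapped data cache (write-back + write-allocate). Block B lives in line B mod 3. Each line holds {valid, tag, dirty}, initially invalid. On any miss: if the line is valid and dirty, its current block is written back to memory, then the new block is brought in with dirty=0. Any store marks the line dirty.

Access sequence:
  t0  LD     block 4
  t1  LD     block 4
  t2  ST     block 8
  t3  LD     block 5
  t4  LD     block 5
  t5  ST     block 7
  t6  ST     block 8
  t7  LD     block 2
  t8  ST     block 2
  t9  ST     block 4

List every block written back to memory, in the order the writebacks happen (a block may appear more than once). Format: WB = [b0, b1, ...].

WB = [8, 8, 7]

0: R B4 → L1 miss [-]
1: R B4 → L1 hit [-]
2: W B8 → L2 miss [D]
3: R B5 → L2 miss wb→B8 [-]
4: R B5 → L2 hit [-]
5: W B7 → L1 miss [D]
6: W B8 → L2 miss [D]
7: R B2 → L2 miss wb→B8 [-]
8: W B2 → L2 hit [D]
9: W B4 → L1 miss wb→B7 [D]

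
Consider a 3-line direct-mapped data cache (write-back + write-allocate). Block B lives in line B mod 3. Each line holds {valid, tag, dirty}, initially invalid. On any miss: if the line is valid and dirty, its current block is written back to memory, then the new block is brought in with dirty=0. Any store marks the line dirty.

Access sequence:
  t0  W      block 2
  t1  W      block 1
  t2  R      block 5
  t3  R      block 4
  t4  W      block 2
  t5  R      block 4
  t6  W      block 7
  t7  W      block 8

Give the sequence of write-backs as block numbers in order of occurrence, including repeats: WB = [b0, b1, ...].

WB = [2, 1, 2]

  0 | W B2 → L2 miss [D]
  1 | W B1 → L1 miss [D]
  2 | R B5 → L2 miss wb→B2 [-]
  3 | R B4 → L1 miss wb→B1 [-]
  4 | W B2 → L2 miss [D]
  5 | R B4 → L1 hit [-]
  6 | W B7 → L1 miss [D]
  7 | W B8 → L2 miss wb→B2 [D]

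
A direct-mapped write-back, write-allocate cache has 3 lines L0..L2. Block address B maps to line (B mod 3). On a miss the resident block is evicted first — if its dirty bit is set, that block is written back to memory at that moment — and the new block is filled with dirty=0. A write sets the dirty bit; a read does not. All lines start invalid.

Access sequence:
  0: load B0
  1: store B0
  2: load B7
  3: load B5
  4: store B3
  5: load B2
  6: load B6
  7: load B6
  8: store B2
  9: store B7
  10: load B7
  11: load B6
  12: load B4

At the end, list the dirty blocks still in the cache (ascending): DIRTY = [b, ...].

0: R B0 -> L0 miss  d=-]
1: W B0 -> L0 hit  d=D]
2: R B7 -> L1 miss  d=-]
3: R B5 -> L2 miss  d=-]
4: W B3 -> L0 miss wb->B0  d=D]
5: R B2 -> L2 miss  d=-]
6: R B6 -> L0 miss wb->B3  d=-]
7: R B6 -> L0 hit  d=-]
8: W B2 -> L2 hit  d=D]
9: W B7 -> L1 hit  d=D]
10: R B7 -> L1 hit  d=D]
11: R B6 -> L0 hit  d=-]
12: R B4 -> L1 miss wb->B7  d=-]

DIRTY = [2]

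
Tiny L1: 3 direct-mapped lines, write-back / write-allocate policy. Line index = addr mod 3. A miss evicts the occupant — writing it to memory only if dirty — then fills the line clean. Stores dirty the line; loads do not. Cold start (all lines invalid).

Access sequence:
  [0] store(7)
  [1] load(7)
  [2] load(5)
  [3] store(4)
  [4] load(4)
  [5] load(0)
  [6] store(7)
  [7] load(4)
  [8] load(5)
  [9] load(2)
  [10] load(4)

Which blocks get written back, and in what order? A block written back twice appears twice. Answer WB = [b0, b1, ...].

WB = [7, 4, 7]

  0 | W B7 → L1 miss [D]
  1 | R B7 → L1 hit [D]
  2 | R B5 → L2 miss [-]
  3 | W B4 → L1 miss wb→B7 [D]
  4 | R B4 → L1 hit [D]
  5 | R B0 → L0 miss [-]
  6 | W B7 → L1 miss wb→B4 [D]
  7 | R B4 → L1 miss wb→B7 [-]
  8 | R B5 → L2 hit [-]
  9 | R B2 → L2 miss [-]
  10 | R B4 → L1 hit [-]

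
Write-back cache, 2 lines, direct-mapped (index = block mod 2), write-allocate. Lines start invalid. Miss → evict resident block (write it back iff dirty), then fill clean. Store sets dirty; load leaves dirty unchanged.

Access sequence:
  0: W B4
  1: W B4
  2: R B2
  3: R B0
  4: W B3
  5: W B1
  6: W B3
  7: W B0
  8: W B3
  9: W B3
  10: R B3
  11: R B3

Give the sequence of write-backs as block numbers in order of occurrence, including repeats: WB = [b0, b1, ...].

0: W B4 → L0 miss [D]
1: W B4 → L0 hit [D]
2: R B2 → L0 miss wb→B4 [-]
3: R B0 → L0 miss [-]
4: W B3 → L1 miss [D]
5: W B1 → L1 miss wb→B3 [D]
6: W B3 → L1 miss wb→B1 [D]
7: W B0 → L0 hit [D]
8: W B3 → L1 hit [D]
9: W B3 → L1 hit [D]
10: R B3 → L1 hit [D]
11: R B3 → L1 hit [D]

WB = [4, 3, 1]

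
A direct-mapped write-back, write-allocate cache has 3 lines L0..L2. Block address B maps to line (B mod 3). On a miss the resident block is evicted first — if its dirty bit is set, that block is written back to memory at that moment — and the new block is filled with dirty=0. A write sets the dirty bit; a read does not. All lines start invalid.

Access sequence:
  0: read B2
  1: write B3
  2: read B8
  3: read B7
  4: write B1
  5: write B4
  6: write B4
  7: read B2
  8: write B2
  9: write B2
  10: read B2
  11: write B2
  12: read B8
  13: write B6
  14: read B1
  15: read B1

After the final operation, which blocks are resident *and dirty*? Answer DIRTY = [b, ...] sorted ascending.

DIRTY = [6]

0: R B2 → L2 miss [-]
1: W B3 → L0 miss [D]
2: R B8 → L2 miss [-]
3: R B7 → L1 miss [-]
4: W B1 → L1 miss [D]
5: W B4 → L1 miss wb→B1 [D]
6: W B4 → L1 hit [D]
7: R B2 → L2 miss [-]
8: W B2 → L2 hit [D]
9: W B2 → L2 hit [D]
10: R B2 → L2 hit [D]
11: W B2 → L2 hit [D]
12: R B8 → L2 miss wb→B2 [-]
13: W B6 → L0 miss wb→B3 [D]
14: R B1 → L1 miss wb→B4 [-]
15: R B1 → L1 hit [-]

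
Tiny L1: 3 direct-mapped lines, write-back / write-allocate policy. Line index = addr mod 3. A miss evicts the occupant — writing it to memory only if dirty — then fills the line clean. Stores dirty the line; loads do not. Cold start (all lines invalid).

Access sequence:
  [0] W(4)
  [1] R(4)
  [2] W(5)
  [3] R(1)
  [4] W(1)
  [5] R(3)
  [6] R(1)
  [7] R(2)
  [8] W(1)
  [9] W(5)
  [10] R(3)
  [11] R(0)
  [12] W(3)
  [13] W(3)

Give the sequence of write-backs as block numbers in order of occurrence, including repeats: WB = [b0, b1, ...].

  0 | W B4 → L1 miss [D]
  1 | R B4 → L1 hit [D]
  2 | W B5 → L2 miss [D]
  3 | R B1 → L1 miss wb→B4 [-]
  4 | W B1 → L1 hit [D]
  5 | R B3 → L0 miss [-]
  6 | R B1 → L1 hit [D]
  7 | R B2 → L2 miss wb→B5 [-]
  8 | W B1 → L1 hit [D]
  9 | W B5 → L2 miss [D]
  10 | R B3 → L0 hit [-]
  11 | R B0 → L0 miss [-]
  12 | W B3 → L0 miss [D]
  13 | W B3 → L0 hit [D]

WB = [4, 5]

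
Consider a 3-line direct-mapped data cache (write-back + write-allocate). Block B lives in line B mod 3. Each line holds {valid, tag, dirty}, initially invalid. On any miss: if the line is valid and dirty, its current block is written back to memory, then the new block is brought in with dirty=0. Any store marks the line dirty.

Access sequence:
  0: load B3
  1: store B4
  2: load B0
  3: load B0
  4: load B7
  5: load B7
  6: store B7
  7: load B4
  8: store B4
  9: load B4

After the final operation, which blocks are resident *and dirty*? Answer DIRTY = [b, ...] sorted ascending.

DIRTY = [4]

  0 | R B3 → L0 miss [-]
  1 | W B4 → L1 miss [D]
  2 | R B0 → L0 miss [-]
  3 | R B0 → L0 hit [-]
  4 | R B7 → L1 miss wb→B4 [-]
  5 | R B7 → L1 hit [-]
  6 | W B7 → L1 hit [D]
  7 | R B4 → L1 miss wb→B7 [-]
  8 | W B4 → L1 hit [D]
  9 | R B4 → L1 hit [D]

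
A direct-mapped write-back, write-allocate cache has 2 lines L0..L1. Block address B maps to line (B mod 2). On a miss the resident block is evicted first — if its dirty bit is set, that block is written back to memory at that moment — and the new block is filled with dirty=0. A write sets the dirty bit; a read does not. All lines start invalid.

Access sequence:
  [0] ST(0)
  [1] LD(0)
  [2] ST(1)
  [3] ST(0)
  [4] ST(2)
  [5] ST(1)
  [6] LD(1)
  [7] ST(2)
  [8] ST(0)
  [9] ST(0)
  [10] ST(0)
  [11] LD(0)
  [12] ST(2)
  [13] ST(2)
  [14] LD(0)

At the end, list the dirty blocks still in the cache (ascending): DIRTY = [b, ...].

  0 | W B0 → L0 miss [D]
  1 | R B0 → L0 hit [D]
  2 | W B1 → L1 miss [D]
  3 | W B0 → L0 hit [D]
  4 | W B2 → L0 miss wb→B0 [D]
  5 | W B1 → L1 hit [D]
  6 | R B1 → L1 hit [D]
  7 | W B2 → L0 hit [D]
  8 | W B0 → L0 miss wb→B2 [D]
  9 | W B0 → L0 hit [D]
  10 | W B0 → L0 hit [D]
  11 | R B0 → L0 hit [D]
  12 | W B2 → L0 miss wb→B0 [D]
  13 | W B2 → L0 hit [D]
  14 | R B0 → L0 miss wb→B2 [-]

DIRTY = [1]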